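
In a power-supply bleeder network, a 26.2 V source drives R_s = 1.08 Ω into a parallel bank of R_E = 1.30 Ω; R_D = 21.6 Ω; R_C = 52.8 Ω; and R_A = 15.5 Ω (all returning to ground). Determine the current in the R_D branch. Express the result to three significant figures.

Equivalent of the parallel group: R_p = 1.112 Ω.
V_A by voltage divider: V_A = 26.2 × 1.112/(1.08 + 1.112) = 13.29 V.
Branch current I = V_A/R_D = 13.29/21.6 = 0.6154 A.

I ≈ 0.615 A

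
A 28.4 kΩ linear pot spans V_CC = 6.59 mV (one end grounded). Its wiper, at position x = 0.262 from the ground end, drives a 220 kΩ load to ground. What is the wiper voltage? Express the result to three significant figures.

V_out ≈ 1.68 mV

Lower segment x·R_p = 7.441 kΩ; upper segment (1−x)·R_p = 20.96 kΩ.
Lower segment in parallel with the load: 7.441 ‖ 220 = 7.197 kΩ.
V_out = 6.59 × 7.197/(20.96 + 7.197) = 1.685 mV.
(Unloaded: V_out = x·V_CC = 1.73 mV.)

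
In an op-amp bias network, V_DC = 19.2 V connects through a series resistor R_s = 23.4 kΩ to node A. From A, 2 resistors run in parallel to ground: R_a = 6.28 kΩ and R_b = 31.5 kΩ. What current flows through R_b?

Parallel bank: R_p = 1/(1/6.28 + 1/31.5) = 5.236 kΩ.
Node voltage V_A = V_DC · R_p/(R_s + R_p) = 19.2 × 0.1828 = 3.511 V.
Branch current I = V_A/R_b = 3.511/31.5 = 0.1115 mA.

I ≈ 0.111 mA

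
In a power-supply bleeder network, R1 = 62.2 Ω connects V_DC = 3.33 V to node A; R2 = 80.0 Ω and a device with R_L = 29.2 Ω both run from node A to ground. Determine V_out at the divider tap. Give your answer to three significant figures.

R2 ‖ R_L = (80.0 × 29.2)/(80.0 + 29.2) = 21.39 Ω.
Then V_out = V_DC · R2'/(R1 + R2') = 3.33 × 21.39/83.59 = 0.8522 V.

V_out ≈ 0.852 V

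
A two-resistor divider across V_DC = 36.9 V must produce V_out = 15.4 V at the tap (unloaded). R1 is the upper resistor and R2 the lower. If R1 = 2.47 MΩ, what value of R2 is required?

R2 ≈ 1.77 MΩ

The divider ratio is R2/(R1+R2) = 15.4/36.9 = 0.4173.
Rearranging, R2 = R1·k/(1−k) = 2.47 × 0.7163 = 1.769 MΩ.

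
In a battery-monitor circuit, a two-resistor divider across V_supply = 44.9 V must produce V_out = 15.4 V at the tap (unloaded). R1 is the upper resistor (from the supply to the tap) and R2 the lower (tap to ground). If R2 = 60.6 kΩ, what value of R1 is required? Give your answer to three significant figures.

R1 ≈ 116 kΩ

The divider ratio is R2/(R1+R2) = 15.4/44.9 = 0.3430.
R1 = R2·(1/k − 1) = 60.6 × 1.916 = 116.1 kΩ.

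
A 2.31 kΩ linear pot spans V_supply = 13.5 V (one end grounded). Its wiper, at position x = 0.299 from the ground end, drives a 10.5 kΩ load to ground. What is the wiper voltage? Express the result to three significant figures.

V_out ≈ 3.86 V

Lower segment x·R_p = 0.6907 kΩ; upper segment (1−x)·R_p = 1.619 kΩ.
(x·R_p) ‖ R_L = 0.6481 kΩ.
Then V_out = V_supply · 0.6481/(1.619 + 0.6481) = 3.859 V.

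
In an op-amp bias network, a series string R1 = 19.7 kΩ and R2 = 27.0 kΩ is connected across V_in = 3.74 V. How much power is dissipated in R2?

P ≈ 0.173 mW

The common current is I = 3.74/46.70 = 0.08009 mA.
V(R2) = I·R = 2.162 V; P = V·I = 2.162 × 0.08009 = 0.1732 mW.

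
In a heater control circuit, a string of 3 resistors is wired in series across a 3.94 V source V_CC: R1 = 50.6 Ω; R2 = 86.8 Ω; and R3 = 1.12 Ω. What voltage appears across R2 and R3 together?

Series total: ΣR = 50.6 + 86.8 + 1.12 = 138.5 Ω.
R_{R2..R3} = 86.8 + 1.12 = 87.92 Ω.
By the voltage-divider rule, V = 3.94 × 87.92/138.5 = 2.501 V.

V ≈ 2.50 V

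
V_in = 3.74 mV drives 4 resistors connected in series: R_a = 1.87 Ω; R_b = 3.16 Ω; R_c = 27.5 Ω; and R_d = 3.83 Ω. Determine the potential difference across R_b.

Series total: ΣR = 1.87 + 3.16 + 27.5 + 3.83 = 36.36 Ω.
Voltage divider: V = V_in · (3.160 / 36.36) = 3.74 × 0.08691 = 0.3250 mV.

V ≈ 0.325 mV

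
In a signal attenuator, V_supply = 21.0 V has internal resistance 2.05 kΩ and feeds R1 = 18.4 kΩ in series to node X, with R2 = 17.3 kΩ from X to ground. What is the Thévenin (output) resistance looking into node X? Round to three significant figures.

R_th ≈ 9.37 kΩ

R1' = 2.05 + 18.4 = 20.45 kΩ (source resistance + R1).
Zeroing V_supply shorts the top of R1' to ground, so R_th = R1' ‖ R2 = 9.372 kΩ.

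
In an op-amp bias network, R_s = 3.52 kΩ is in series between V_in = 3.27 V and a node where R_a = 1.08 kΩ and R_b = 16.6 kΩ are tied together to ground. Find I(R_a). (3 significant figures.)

Parallel bank: R_p = 1/(1/1.08 + 1/16.6) = 1.014 kΩ.
Node voltage V_A = V_in · R_p/(R_s + R_p) = 3.27 × 0.2236 = 0.7313 V.
I(R_a) = V_A / R_a = 0.7313/1.08 = 0.6772 mA.
(Check via current divider: I_total = 0.7212 mA; share G_k/ΣG = 0.9389 → same result.)

I ≈ 0.677 mA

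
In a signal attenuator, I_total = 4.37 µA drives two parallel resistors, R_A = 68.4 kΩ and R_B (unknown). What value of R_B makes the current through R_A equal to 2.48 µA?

R_B ≈ 89.8 kΩ

Two-branch current divider: I_A = I_total · R_B/(R_A + R_B).
2.48/4.37 = R_B/(R_A + R_B) → R_B = R_A · (0.5675)/(1 − 0.5675) = 68.4 × 1.312 = 89.75 kΩ.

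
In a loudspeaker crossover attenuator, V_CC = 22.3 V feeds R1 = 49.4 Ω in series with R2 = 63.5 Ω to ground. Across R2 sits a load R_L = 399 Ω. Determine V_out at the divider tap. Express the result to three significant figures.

First combine the lower leg with the load: R2 ‖ R_L = 54.78 Ω.
Now apply the divider: V_out = 22.3 × 0.5258 = 11.73 V.

V_out ≈ 11.7 V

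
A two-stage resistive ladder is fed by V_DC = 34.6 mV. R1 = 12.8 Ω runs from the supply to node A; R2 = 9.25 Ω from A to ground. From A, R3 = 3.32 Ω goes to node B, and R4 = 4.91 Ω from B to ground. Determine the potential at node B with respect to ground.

Node A sees R2 in parallel with the series input of stage 2, R3 + R4 = 8.230 Ω.
Effective lower resistance at A: R2 ‖ 8.230 = 4.355 Ω.
First divider: V_A = V_DC · 4.355/(12.8 + 4.355) = 8.784 mV.
V_B = V_A × 0.5966 = 5.240 mV.

V_B ≈ 5.24 mV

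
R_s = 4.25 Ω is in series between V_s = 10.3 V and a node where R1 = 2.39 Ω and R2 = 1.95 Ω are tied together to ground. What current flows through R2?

I ≈ 1.07 A

Parallel bank: R_p = 1/(1/2.39 + 1/1.95) = 1.074 Ω.
Node voltage V_A = V_s · R_p/(R_s + R_p) = 10.3 × 0.2017 = 2.078 V.
I(R2) = V_A / R2 = 2.078/1.95 = 1.065 A.
(Equivalently: I_total = 1.935 A, then current-divider fraction G_k/ΣG = 0.5507.)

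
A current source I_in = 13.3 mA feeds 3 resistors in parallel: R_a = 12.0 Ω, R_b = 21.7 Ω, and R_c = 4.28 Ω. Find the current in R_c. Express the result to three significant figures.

I ≈ 8.56 mA

Total conductance ΣG = 1/12.0 + 1/21.7 + 1/4.28 = 0.3631 (units of 1/Ω).
By the current-divider rule, I = I_in · G_k/ΣG = 13.3 × 0.6435 = 8.559 mA.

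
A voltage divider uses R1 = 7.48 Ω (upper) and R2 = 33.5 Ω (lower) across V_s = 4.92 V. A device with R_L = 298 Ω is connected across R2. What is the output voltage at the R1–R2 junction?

R2 ‖ R_L = (33.5 × 298)/(33.5 + 298) = 30.11 Ω.
Then V_out = V_s · R2'/(R1 + R2') = 4.92 × 30.11/37.59 = 3.941 V.
(Unloaded it would be 4.02 V; the load pulls it down.)

V_out ≈ 3.94 V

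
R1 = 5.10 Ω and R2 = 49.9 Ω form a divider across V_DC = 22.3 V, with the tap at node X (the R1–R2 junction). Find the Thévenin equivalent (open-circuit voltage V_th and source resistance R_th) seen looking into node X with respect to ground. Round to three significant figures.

V_th ≈ 20.2 V, R_th ≈ 4.63 Ω

V_th is the unloaded tap voltage: V_DC · R2/(R1+R2) = 22.3 × 0.9073 = 20.23 V.
Zeroing V_DC shorts the top of R1 to ground, so R_th = R1 ‖ R2 = 4.627 Ω.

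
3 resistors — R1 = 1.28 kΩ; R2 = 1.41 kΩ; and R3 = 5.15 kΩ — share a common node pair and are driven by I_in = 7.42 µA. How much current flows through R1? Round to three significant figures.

Total conductance ΣG = 1/1.28 + 1/1.41 + 1/5.15 = 1.685 (units of 1/kΩ).
Current divider: I(R1) = I_in · G_k/ΣG = 7.42 × (0.7812/1.685) = 7.42 × 0.4637 = 3.441 µA.

I ≈ 3.44 µA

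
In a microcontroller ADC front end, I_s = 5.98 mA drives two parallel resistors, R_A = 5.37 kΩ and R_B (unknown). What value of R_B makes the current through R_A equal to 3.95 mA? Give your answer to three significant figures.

R_B ≈ 10.4 kΩ

The fraction through R_A equals R_B/(R_A+R_B).
3.95/5.98 = R_B/(R_A + R_B) → R_B = R_A · (0.6605)/(1 − 0.6605) = 5.37 × 1.946 = 10.45 kΩ.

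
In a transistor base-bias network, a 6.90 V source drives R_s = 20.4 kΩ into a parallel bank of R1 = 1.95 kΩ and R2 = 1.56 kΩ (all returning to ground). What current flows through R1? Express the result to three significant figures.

Parallel bank: R_p = 1/(1/1.95 + 1/1.56) = 0.8667 kΩ.
V_A = 6.90 × 0.8667/21.27 = 0.2812 V.
I(R1) = V_A / R1 = 0.2812/1.95 = 0.1442 mA.

I ≈ 0.144 mA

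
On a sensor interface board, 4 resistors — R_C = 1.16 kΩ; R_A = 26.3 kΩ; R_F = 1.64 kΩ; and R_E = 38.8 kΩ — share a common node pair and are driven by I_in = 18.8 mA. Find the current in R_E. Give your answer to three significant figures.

I ≈ 0.316 mA

Conductances: ΣG = 1/1.16 + 1/26.3 + 1/1.64 + 1/38.8 = 1.536 (1/kΩ).
R_E takes the fraction G_k/ΣG = 0.02577/1.536 = 0.01678, so I = 18.8 × 0.01678 = 0.3155 mA.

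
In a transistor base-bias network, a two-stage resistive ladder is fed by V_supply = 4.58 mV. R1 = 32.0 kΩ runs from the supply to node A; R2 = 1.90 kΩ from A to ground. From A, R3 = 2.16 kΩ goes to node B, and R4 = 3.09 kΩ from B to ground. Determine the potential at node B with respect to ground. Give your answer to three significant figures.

The second stage (R3 + R4 = 5.250 kΩ) loads node A in parallel with R2.
Effective lower resistance at A: R2 ‖ 5.250 = 1.395 kΩ.
V_A = 4.58 × 1.395/(32.0 + 1.395) = 0.1913 mV.
Then the unloaded second divider: V_B = V_A × R4/(R3+R4) = 0.1913 × 0.5886 = 0.1126 mV.

V_B ≈ 0.113 mV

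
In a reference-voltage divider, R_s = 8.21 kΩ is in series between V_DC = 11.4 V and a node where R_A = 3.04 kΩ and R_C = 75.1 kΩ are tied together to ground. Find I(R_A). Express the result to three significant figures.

Equivalent of the parallel group: R_p = 2.922 kΩ.
Node voltage V_A = V_DC · R_p/(R_s + R_p) = 11.4 × 0.2625 = 2.992 V.
I(R_A) = V_A / R_A = 2.992/3.04 = 0.9843 mA.

I ≈ 0.984 mA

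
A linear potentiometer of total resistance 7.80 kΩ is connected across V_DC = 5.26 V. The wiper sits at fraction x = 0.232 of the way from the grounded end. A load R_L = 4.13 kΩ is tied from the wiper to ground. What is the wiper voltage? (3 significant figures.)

Split the track: R_lower = x·R_p = 1.810 kΩ, R_upper = (1−x)·R_p = 5.990 kΩ.
(x·R_p) ‖ R_L = 1.258 kΩ.
Loaded-divider output: V_out = 5.26 × 0.1736 = 0.9131 V.

V_out ≈ 0.913 V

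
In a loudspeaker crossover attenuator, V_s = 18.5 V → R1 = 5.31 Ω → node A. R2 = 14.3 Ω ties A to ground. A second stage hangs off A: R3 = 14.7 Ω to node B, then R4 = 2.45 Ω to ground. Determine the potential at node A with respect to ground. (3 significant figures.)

V_A ≈ 11.0 V

Node A sees R2 in parallel with the series input of stage 2, R3 + R4 = 17.15 Ω.
Effective lower resistance at A: R2 ‖ 17.15 = 7.798 Ω.
So V_A = 18.5 × 0.5949 = 11.01 V.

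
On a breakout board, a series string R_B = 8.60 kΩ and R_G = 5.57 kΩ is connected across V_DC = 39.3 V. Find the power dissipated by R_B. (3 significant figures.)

Series current I = V_DC/ΣR = 39.3/14.17 = 2.773 mA.
V(R_B) = I·R = 23.85 V; P = V·I = 23.85 × 2.773 = 66.15 mW.

P ≈ 66.2 mW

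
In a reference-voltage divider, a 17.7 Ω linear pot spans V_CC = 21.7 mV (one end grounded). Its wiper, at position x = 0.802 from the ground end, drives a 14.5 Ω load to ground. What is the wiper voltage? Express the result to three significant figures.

V_out ≈ 14.6 mV

The pot divides into 3.505 Ω above the wiper and 14.20 Ω below.
Lower segment in parallel with the load: 14.20 ‖ 14.5 = 7.173 Ω.
Then V_out = V_CC · 7.173/(3.505 + 7.173) = 14.58 mV.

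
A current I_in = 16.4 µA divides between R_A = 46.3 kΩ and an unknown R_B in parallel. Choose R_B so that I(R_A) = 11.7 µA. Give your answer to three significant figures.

The fraction through R_A equals R_B/(R_A+R_B).
With f = 0.7134, R_B = R_A · f/(1−f) = 46.3 × 2.489 = 115.3 kΩ.

R_B ≈ 115 kΩ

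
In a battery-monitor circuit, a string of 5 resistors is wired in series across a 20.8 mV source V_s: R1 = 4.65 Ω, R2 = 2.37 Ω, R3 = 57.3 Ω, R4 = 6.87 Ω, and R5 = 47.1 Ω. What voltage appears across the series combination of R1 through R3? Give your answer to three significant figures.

Total series resistance ΣR = 4.65 + 2.37 + 57.3 + 6.87 + 47.1 = 118.3 Ω.
R_{R1..R3} = 4.65 + 2.37 + 57.3 = 64.32 Ω.
Voltage divider: V = V_s · (64.32 / 118.3) = 20.8 × 0.5437 = 11.31 mV.

V ≈ 11.3 mV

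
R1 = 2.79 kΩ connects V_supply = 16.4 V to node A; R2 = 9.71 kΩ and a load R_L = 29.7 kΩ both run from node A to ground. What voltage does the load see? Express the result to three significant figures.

V_out ≈ 11.9 V

First combine the lower leg with the load: R2 ‖ R_L = 7.318 kΩ.
Voltage divider with the loaded lower leg: V_out = 16.4 × 7.318/(2.79 + 7.318) = 16.4 × 0.7240 = 11.87 V.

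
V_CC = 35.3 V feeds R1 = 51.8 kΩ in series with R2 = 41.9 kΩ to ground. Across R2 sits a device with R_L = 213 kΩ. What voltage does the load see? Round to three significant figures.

R2 ‖ R_L = (41.9 × 213)/(41.9 + 213) = 35.01 kΩ.
Voltage divider with the loaded lower leg: V_out = 35.3 × 35.01/(51.8 + 35.01) = 35.3 × 0.4033 = 14.24 V.
(Unloaded it would be 15.8 V; the load pulls it down.)

V_out ≈ 14.2 V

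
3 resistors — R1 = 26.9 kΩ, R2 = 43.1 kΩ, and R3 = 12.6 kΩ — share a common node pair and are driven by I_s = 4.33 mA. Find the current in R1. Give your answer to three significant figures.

Total conductance ΣG = 1/26.9 + 1/43.1 + 1/12.6 = 0.1397 (units of 1/kΩ).
By the current-divider rule, I = I_s · G_k/ΣG = 4.33 × 0.2660 = 1.152 mA.

I ≈ 1.15 mA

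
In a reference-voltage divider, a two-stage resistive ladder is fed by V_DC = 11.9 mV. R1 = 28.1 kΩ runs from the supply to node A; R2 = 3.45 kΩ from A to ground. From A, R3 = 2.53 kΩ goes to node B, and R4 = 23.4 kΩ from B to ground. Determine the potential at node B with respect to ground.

V_B ≈ 1.05 mV

Looking into the second stage from A: R3 + R4 = 25.93 kΩ appears in parallel with R2.
Effective lower resistance at A: R2 ‖ 25.93 = 3.045 kΩ.
So V_A = 11.9 × 0.09776 = 1.163 mV.
Then the unloaded second divider: V_B = V_A × R4/(R3+R4) = 1.163 × 0.9024 = 1.050 mV.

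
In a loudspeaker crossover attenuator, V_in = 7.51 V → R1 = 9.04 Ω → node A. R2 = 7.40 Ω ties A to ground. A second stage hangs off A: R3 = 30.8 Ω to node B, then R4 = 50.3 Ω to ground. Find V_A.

Looking into the second stage from A: R3 + R4 = 81.10 Ω appears in parallel with R2.
Effective lower resistance at A: R2 ‖ 81.10 = 6.781 Ω.
So V_A = 7.51 × 0.4286 = 3.219 V.

V_A ≈ 3.22 V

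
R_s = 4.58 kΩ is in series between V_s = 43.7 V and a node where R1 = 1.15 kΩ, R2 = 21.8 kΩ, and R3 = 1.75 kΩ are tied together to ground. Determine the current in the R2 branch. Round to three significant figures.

Parallel bank: R_p = 1/(1/1.15 + 1/21.8 + 1/1.75) = 0.6726 kΩ.
Node voltage V_A = V_s · R_p/(R_s + R_p) = 43.7 × 0.1280 = 5.596 V.
I(R2) = V_A / R2 = 5.596/21.8 = 0.2567 mA.

I ≈ 0.257 mA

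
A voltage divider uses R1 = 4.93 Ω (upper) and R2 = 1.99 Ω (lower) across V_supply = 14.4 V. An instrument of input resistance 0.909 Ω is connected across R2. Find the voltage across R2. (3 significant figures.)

V_out ≈ 1.62 V

First combine the lower leg with the load: R2 ‖ R_L = 0.6240 Ω.
Then V_out = V_supply · R2'/(R1 + R2') = 14.4 × 0.6240/5.554 = 1.618 V.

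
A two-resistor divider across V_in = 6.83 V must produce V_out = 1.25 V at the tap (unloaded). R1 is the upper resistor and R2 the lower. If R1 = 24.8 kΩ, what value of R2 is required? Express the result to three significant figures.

R2 ≈ 5.56 kΩ

V_out/V_in = R2/(R1+R2) = 0.1830.
R2 = R1 · 0.1830/(1 − 0.1830) = 5.556 kΩ.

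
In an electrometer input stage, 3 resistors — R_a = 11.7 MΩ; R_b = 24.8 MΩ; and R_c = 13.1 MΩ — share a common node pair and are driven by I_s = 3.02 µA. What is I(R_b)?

I ≈ 0.602 µA

Conductances: ΣG = 1/11.7 + 1/24.8 + 1/13.1 = 0.2021 (1/MΩ).
By the current-divider rule, I = I_s · G_k/ΣG = 3.02 × 0.1995 = 0.6025 µA.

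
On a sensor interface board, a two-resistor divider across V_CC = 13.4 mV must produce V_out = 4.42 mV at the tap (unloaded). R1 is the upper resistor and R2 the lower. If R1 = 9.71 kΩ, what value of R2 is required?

The divider ratio is R2/(R1+R2) = 4.42/13.4 = 0.3299.
So R2 = R1 · V_out/(V_CC − V_out) = 9.71 × 4.42/(13.4 − 4.42) = 9.71 × 0.4922 = 4.779 kΩ.

R2 ≈ 4.78 kΩ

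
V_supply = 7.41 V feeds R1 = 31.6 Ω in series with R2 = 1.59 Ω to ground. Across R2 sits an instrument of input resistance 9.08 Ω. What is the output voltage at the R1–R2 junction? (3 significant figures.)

R2 ‖ R_L = (1.59 × 9.08)/(1.59 + 9.08) = 1.353 Ω.
Now apply the divider: V_out = 7.41 × 0.04106 = 0.3043 V.
(Unloaded it would be 0.355 V; the load pulls it down.)

V_out ≈ 0.304 V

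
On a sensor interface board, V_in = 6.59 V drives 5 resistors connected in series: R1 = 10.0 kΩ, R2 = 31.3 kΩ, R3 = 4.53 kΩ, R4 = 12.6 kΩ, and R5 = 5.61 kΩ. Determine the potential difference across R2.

Series total: ΣR = 10.0 + 31.3 + 4.53 + 12.6 + 5.61 = 64.04 kΩ.
V = V_in · R/ΣR = 6.59 × 0.4888 = 3.221 V.

V ≈ 3.22 V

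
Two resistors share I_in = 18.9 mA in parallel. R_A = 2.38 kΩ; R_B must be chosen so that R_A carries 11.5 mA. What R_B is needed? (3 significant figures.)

In a two-way split, I_A/I_in = R_B/(R_A + R_B).
11.5/18.9 = R_B/(R_A + R_B) → R_B = R_A · (0.6085)/(1 − 0.6085) = 2.38 × 1.554 = 3.699 kΩ.

R_B ≈ 3.70 kΩ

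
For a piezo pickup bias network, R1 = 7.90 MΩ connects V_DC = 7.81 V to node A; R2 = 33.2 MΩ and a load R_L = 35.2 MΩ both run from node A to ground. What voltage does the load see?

R2 ‖ R_L = (33.2 × 35.2)/(33.2 + 35.2) = 17.09 MΩ.
Voltage divider with the loaded lower leg: V_out = 7.81 × 17.09/(7.90 + 17.09) = 7.81 × 0.6838 = 5.341 V.
(Unloaded it would be 6.31 V; the load pulls it down.)

V_out ≈ 5.34 V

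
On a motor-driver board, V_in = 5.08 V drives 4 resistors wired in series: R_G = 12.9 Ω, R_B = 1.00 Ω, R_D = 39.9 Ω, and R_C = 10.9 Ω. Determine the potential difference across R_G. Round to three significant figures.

V ≈ 1.01 V

Series total: ΣR = 12.9 + 1.00 + 39.9 + 10.9 = 64.70 Ω.
V = V_in · R/ΣR = 5.08 × 0.1994 = 1.013 V.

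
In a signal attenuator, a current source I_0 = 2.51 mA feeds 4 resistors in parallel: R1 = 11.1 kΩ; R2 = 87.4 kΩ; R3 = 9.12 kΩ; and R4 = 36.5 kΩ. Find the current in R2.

I ≈ 0.120 mA

Total conductance ΣG = 1/11.1 + 1/87.4 + 1/9.12 + 1/36.5 = 0.2386 (units of 1/kΩ).
R2 takes the fraction G_k/ΣG = 0.01144/0.2386 = 0.04796, so I = 2.51 × 0.04796 = 0.1204 mA.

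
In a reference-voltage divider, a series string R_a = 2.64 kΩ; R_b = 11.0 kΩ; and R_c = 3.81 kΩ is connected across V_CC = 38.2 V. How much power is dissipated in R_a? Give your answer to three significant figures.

P ≈ 12.7 mW

Series current I = V_CC/ΣR = 38.2/17.45 = 2.189 mA.
V(R_a) = I·R = 5.779 V; P = V·I = 5.779 × 2.189 = 12.65 mW.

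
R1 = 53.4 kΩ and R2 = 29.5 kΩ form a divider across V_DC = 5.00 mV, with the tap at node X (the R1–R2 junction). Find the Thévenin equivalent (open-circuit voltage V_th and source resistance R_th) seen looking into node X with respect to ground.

V_th ≈ 1.78 mV, R_th ≈ 19.0 kΩ

Open-circuit (no load on X): V_th = V_DC · R2/(R1 + R2) = 5.00 × 29.5/(53.40 + 29.5) = 1.779 mV.
Zeroing V_DC shorts the top of R1 to ground, so R_th = R1 ‖ R2 = 19.00 kΩ.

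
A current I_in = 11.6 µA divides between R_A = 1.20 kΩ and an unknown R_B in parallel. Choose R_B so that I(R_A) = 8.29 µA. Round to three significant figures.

R_B ≈ 3.01 kΩ

The fraction through R_A equals R_B/(R_A+R_B).
8.29/11.6 = R_B/(R_A + R_B) → R_B = R_A · (0.7147)/(1 − 0.7147) = 1.20 × 2.505 = 3.005 kΩ.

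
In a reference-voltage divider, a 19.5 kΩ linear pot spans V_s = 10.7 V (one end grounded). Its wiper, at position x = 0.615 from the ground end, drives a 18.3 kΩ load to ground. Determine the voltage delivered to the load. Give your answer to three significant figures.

Split the track: R_lower = x·R_p = 11.99 kΩ, R_upper = (1−x)·R_p = 7.508 kΩ.
R_L loads the lower segment: effective lower R = 7.245 kΩ.
V_out = 10.7 × 7.245/(7.508 + 7.245) = 5.255 V.

V_out ≈ 5.25 V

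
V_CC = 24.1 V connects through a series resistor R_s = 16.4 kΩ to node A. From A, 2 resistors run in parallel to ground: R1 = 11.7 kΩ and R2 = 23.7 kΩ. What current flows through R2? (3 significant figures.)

Equivalent of the parallel group: R_p = 7.833 kΩ.
V_A by voltage divider: V_A = 24.1 × 7.833/(16.4 + 7.833) = 7.790 V.
Branch current I = V_A/R2 = 7.790/23.7 = 0.3287 mA.

I ≈ 0.329 mA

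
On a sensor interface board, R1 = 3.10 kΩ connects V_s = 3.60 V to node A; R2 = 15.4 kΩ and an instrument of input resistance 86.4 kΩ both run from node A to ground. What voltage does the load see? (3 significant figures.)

V_out ≈ 2.91 V

The load sits in parallel with R2, giving an effective lower resistance R2' = R2·R_L/(R2+R_L) = 13.07 kΩ.
Then V_out = V_s · R2'/(R1 + R2') = 3.60 × 13.07/16.17 = 2.910 V.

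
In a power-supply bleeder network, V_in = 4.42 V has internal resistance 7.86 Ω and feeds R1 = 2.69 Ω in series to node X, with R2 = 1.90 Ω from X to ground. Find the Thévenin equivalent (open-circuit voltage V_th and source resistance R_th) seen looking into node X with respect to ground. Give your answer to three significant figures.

V_th ≈ 0.675 V, R_th ≈ 1.61 Ω

R1' = 7.86 + 2.69 = 10.55 Ω (source resistance + R1).
With X open, the divider is unloaded: V_th = 4.42 × 1.90/12.45 = 0.6745 V.
Zeroing V_in shorts the top of R1' to ground, so R_th = R1' ‖ R2 = 1.610 Ω.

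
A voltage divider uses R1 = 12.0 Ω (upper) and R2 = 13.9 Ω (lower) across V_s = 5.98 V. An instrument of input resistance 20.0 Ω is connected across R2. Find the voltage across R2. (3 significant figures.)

R2 ‖ R_L = (13.9 × 20.0)/(13.9 + 20.0) = 8.201 Ω.
Now apply the divider: V_out = 5.98 × 0.4060 = 2.428 V.

V_out ≈ 2.43 V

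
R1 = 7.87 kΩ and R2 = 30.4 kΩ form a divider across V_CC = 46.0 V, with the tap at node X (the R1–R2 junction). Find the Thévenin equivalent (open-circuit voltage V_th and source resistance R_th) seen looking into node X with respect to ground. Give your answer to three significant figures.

With X open, the divider is unloaded: V_th = 46.0 × 30.4/38.27 = 36.54 V.
Zeroing V_CC shorts the top of R1 to ground, so R_th = R1 ‖ R2 = 6.252 kΩ.

V_th ≈ 36.5 V, R_th ≈ 6.25 kΩ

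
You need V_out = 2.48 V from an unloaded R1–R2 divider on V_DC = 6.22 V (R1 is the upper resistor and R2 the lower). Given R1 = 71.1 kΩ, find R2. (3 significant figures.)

R2 ≈ 47.1 kΩ

Required fraction k = V_out/V_DC = 0.3987.
So R2 = R1 · V_out/(V_DC − V_out) = 71.1 × 2.48/(6.22 − 2.48) = 71.1 × 0.6631 = 47.15 kΩ.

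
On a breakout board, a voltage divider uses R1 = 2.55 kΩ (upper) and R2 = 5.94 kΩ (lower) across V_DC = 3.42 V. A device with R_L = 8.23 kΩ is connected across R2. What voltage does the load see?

V_out ≈ 1.97 V

R2 ‖ R_L = (5.94 × 8.23)/(5.94 + 8.23) = 3.450 kΩ.
Then V_out = V_DC · R2'/(R1 + R2') = 3.42 × 3.450/6.000 = 1.966 V.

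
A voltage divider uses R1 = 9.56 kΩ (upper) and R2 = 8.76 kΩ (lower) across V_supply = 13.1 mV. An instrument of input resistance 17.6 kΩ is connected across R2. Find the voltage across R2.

V_out ≈ 4.97 mV

R2 ‖ R_L = (8.76 × 17.6)/(8.76 + 17.6) = 5.849 kΩ.
Then V_out = V_supply · R2'/(R1 + R2') = 13.1 × 5.849/15.41 = 4.972 mV.
(Unloaded it would be 6.26 mV; the load pulls it down.)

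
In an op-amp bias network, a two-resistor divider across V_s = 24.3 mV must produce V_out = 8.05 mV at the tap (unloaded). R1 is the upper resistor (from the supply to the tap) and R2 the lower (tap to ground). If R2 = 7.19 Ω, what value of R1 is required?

R1 ≈ 14.5 Ω

The divider ratio is R2/(R1+R2) = 8.05/24.3 = 0.3313.
Rearranging, R1 = R2·(1−k)/k = 7.19 × 2.019 = 14.51 Ω.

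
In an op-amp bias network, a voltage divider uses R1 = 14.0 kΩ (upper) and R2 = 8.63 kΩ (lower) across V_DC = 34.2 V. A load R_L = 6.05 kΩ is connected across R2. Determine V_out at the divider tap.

The load sits in parallel with R2, giving an effective lower resistance R2' = R2·R_L/(R2+R_L) = 3.557 kΩ.
Voltage divider with the loaded lower leg: V_out = 34.2 × 3.557/(14.0 + 3.557) = 34.2 × 0.2026 = 6.928 V.

V_out ≈ 6.93 V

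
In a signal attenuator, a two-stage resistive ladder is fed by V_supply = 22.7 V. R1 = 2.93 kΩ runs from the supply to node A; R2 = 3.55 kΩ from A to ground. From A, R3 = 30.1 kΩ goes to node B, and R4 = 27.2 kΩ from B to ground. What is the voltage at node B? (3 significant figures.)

Node A sees R2 in parallel with the series input of stage 2, R3 + R4 = 57.30 kΩ.
Effective lower resistance at A: R2 ‖ 57.30 = 3.343 kΩ.
V_A = 22.7 × 3.343/(2.93 + 3.343) = 12.10 V.
Then the unloaded second divider: V_B = V_A × R4/(R3+R4) = 12.10 × 0.4747 = 5.742 V.

V_B ≈ 5.74 V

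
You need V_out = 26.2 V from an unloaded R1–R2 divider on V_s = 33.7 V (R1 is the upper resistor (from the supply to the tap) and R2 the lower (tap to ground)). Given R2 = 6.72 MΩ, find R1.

R1 ≈ 1.92 MΩ

V_out/V_s = R2/(R1+R2) = 0.7774.
So R1 = R2 · (V_s/V_out − 1) = 6.72 × (33.7/26.2 − 1) = 6.72 × 0.2863 = 1.924 MΩ.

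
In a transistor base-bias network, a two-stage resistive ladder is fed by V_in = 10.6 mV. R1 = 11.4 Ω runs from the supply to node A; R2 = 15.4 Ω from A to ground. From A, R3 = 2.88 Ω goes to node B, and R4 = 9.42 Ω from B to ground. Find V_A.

Node A sees R2 in parallel with the series input of stage 2, R3 + R4 = 12.30 Ω.
Effective lower resistance at A: R2 ‖ 12.30 = 6.838 Ω.
So V_A = 10.6 × 0.3749 = 3.974 mV.

V_A ≈ 3.97 mV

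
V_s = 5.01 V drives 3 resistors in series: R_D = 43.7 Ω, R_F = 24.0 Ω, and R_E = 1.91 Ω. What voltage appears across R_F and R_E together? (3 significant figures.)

Series total: ΣR = 43.7 + 24.0 + 1.91 = 69.61 Ω.
R_{R_F..R_E} = 24.0 + 1.91 = 25.91 Ω.
By the voltage-divider rule, V = 5.01 × 25.91/69.61 = 1.865 V.

V ≈ 1.86 V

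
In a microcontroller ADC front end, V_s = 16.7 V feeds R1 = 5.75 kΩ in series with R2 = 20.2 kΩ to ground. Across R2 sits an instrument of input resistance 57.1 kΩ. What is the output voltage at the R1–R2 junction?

The load sits in parallel with R2, giving an effective lower resistance R2' = R2·R_L/(R2+R_L) = 14.92 kΩ.
Then V_out = V_s · R2'/(R1 + R2') = 16.7 × 14.92/20.67 = 12.05 V.
(Unloaded it would be 13.0 V; the load pulls it down.)

V_out ≈ 12.1 V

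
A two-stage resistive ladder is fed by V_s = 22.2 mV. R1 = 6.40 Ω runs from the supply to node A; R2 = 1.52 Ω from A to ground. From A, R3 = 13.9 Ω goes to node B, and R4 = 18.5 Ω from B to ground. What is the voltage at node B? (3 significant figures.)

V_B ≈ 2.34 mV

Node A sees R2 in parallel with the series input of stage 2, R3 + R4 = 32.40 Ω.
Effective lower resistance at A: R2 ‖ 32.40 = 1.452 Ω.
First divider: V_A = V_s · 1.452/(6.40 + 1.452) = 4.105 mV.
Then the unloaded second divider: V_B = V_A × R4/(R3+R4) = 4.105 × 0.5710 = 2.344 mV.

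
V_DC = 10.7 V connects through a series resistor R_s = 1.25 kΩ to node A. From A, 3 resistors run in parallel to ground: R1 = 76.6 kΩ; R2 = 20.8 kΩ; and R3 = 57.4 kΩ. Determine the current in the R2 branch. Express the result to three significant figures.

Equivalent of the parallel group: R_p = 12.73 kΩ.
V_A by voltage divider: V_A = 10.7 × 12.73/(1.25 + 12.73) = 9.743 V.
Branch current I = V_A/R2 = 9.743/20.8 = 0.4684 mA.
(Equivalently: I_total = 0.7654 mA, then current-divider fraction G_k/ΣG = 0.6120.)

I ≈ 0.468 mA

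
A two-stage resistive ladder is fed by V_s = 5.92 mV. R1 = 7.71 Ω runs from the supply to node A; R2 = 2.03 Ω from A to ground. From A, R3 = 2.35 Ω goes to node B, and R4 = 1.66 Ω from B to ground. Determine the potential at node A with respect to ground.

V_A ≈ 0.881 mV

Looking into the second stage from A: R3 + R4 = 4.010 Ω appears in parallel with R2.
Effective lower resistance at A: R2 ‖ 4.010 = 1.348 Ω.
First divider: V_A = V_s · 1.348/(7.71 + 1.348) = 0.8809 mV.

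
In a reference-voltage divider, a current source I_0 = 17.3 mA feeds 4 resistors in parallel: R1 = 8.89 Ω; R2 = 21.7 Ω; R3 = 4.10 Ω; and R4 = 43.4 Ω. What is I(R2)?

I ≈ 1.87 mA

Conductances: ΣG = 1/8.89 + 1/21.7 + 1/4.10 + 1/43.4 = 0.4255 (1/Ω).
R2 takes the fraction G_k/ΣG = 0.04608/0.4255 = 0.1083, so I = 17.3 × 0.1083 = 1.874 mA.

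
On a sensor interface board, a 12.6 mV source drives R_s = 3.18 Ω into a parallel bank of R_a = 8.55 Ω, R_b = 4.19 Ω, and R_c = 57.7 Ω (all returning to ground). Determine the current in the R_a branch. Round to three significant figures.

I ≈ 0.674 mA

Combine the parallel branches: R_p = (1/8.55 + 1/4.19 + 1/57.7)⁻¹ = 2.681 Ω.
V_A by voltage divider: V_A = 12.6 × 2.681/(3.18 + 2.681) = 5.764 mV.
I(R_a) = V_A / R_a = 5.764/8.55 = 0.6741 mA.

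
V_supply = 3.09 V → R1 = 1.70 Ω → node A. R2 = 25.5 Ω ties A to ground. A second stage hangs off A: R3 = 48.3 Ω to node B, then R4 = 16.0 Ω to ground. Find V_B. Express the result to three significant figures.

V_B ≈ 0.703 V

The second stage (R3 + R4 = 64.30 Ω) loads node A in parallel with R2.
Effective lower resistance at A: R2 ‖ 64.30 = 18.26 Ω.
First divider: V_A = V_supply · 18.26/(1.70 + 18.26) = 2.827 V.
Then the unloaded second divider: V_B = V_A × R4/(R3+R4) = 2.827 × 0.2488 = 0.7034 V.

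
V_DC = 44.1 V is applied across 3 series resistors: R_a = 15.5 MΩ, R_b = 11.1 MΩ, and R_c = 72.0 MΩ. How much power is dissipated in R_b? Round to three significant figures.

P ≈ 2.22 µW

The common current is I = 44.1/98.60 = 0.4473 µA.
P = I²R = 0.2000 × 11.1 = 2.220 µW.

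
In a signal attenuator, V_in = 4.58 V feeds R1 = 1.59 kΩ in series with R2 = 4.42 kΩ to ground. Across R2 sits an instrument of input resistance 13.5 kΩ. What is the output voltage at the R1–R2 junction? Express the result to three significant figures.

R2 ‖ R_L = (4.42 × 13.5)/(4.42 + 13.5) = 3.330 kΩ.
Then V_out = V_in · R2'/(R1 + R2') = 4.58 × 3.330/4.920 = 3.100 V.

V_out ≈ 3.10 V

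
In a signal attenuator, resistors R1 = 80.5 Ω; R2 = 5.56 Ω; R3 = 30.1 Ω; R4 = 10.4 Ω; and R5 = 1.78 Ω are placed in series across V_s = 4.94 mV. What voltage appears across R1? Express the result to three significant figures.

ΣR = 80.5 + 5.56 + 30.1 + 10.4 + 1.78 = 128.3 Ω.
V = V_s · R/ΣR = 4.94 × 0.6272 = 3.099 mV.

V ≈ 3.10 mV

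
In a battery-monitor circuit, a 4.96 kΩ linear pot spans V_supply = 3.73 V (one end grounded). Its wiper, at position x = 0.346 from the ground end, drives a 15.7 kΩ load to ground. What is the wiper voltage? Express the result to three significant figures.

V_out ≈ 1.20 V

Split the track: R_lower = x·R_p = 1.716 kΩ, R_upper = (1−x)·R_p = 3.244 kΩ.
R_L loads the lower segment: effective lower R = 1.547 kΩ.
Loaded-divider output: V_out = 3.73 × 0.3229 = 1.204 V.
(Unloaded: V_out = x·V_supply = 1.29 V.)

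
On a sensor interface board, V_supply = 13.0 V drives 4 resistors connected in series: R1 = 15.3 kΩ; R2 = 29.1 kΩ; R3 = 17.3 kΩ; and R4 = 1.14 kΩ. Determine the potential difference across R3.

V ≈ 3.58 V

ΣR = 15.3 + 29.1 + 17.3 + 1.14 = 62.84 kΩ.
By the voltage-divider rule, V = 13.0 × 17.30/62.84 = 3.579 V.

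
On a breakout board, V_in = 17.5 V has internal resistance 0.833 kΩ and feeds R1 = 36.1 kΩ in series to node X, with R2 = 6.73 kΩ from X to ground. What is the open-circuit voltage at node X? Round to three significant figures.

R1' = 0.833 + 36.1 = 36.93 kΩ (source resistance + R1).
Open-circuit (no load on X): V_th = V_in · R2/(R1' + R2) = 17.5 × 6.73/(36.93 + 6.73) = 2.697 V.

V_th ≈ 2.70 V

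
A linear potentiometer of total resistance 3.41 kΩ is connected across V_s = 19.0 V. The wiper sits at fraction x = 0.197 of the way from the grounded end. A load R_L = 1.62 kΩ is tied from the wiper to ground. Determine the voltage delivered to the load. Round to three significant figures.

V_out ≈ 2.81 V

Lower segment x·R_p = 0.6718 kΩ; upper segment (1−x)·R_p = 2.738 kΩ.
(x·R_p) ‖ R_L = 0.4749 kΩ.
Loaded-divider output: V_out = 19.0 × 0.1478 = 2.808 V.
(Unloaded: V_out = x·V_s = 3.74 V.)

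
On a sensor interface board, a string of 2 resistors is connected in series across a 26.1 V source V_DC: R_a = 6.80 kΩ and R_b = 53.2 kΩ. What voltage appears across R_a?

Total series resistance ΣR = 6.80 + 53.2 = 60.00 kΩ.
By the voltage-divider rule, V = 26.1 × 6.800/60.00 = 2.958 V.

V ≈ 2.96 V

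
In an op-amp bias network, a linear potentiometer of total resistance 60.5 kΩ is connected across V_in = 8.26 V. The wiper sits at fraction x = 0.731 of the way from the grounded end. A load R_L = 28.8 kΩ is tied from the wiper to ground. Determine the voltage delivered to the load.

V_out ≈ 4.27 V

Split the track: R_lower = x·R_p = 44.23 kΩ, R_upper = (1−x)·R_p = 16.27 kΩ.
R_L loads the lower segment: effective lower R = 17.44 kΩ.
V_out = 8.26 × 17.44/(16.27 + 17.44) = 4.273 V.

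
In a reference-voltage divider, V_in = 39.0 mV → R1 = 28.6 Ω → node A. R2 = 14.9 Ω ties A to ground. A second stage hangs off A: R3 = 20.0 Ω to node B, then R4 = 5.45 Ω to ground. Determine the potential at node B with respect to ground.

Looking into the second stage from A: R3 + R4 = 25.45 Ω appears in parallel with R2.
R2 ‖ (R3+R4) = 9.398 Ω.
V_A = 39.0 × 9.398/(28.6 + 9.398) = 9.646 mV.
Stage 2 is unloaded, so V_B = V_A · R4/(R3+R4) = 9.646 × 5.45/25.45 = 2.066 mV.

V_B ≈ 2.07 mV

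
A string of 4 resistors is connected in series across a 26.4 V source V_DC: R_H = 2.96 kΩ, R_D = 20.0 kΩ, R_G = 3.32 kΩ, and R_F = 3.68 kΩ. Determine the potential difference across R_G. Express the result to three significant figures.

V ≈ 2.93 V

Total series resistance ΣR = 2.96 + 20.0 + 3.32 + 3.68 = 29.96 kΩ.
V = V_DC · R/ΣR = 26.4 × 0.1108 = 2.926 V.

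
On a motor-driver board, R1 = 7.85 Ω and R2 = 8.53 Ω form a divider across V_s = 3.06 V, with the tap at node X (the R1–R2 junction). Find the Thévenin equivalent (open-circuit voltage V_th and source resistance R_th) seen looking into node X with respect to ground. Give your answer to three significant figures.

V_th ≈ 1.59 V, R_th ≈ 4.09 Ω

Open-circuit (no load on X): V_th = V_s · R2/(R1 + R2) = 3.06 × 8.53/(7.850 + 8.53) = 1.594 V.
Zeroing V_s shorts the top of R1 to ground, so R_th = R1 ‖ R2 = 4.088 Ω.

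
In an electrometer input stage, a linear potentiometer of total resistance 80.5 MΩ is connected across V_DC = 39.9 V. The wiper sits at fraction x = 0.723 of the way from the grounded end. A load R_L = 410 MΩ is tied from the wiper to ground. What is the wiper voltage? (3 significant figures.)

V_out ≈ 27.8 V

Split the track: R_lower = x·R_p = 58.20 MΩ, R_upper = (1−x)·R_p = 22.30 MΩ.
(x·R_p) ‖ R_L = 50.97 MΩ.
Then V_out = V_DC · 50.97/(22.30 + 50.97) = 27.76 V.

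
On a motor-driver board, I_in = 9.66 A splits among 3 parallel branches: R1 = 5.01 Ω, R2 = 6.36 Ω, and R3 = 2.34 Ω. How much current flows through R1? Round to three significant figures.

I ≈ 2.46 A

Total conductance ΣG = 1/5.01 + 1/6.36 + 1/2.34 = 0.7842 (units of 1/Ω).
R1 takes the fraction G_k/ΣG = 0.1996/0.7842 = 0.2545, so I = 9.66 × 0.2545 = 2.459 A.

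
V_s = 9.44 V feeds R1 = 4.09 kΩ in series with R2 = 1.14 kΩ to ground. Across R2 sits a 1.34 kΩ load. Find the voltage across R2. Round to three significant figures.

R2 ‖ R_L = (1.14 × 1.34)/(1.14 + 1.34) = 0.6160 kΩ.
Then V_out = V_s · R2'/(R1 + R2') = 9.44 × 0.6160/4.706 = 1.236 V.

V_out ≈ 1.24 V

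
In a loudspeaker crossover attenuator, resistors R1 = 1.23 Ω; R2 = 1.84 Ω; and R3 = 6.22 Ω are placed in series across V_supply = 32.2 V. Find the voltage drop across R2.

ΣR = 1.23 + 1.84 + 6.22 = 9.290 Ω.
Voltage divider: V = V_supply · (1.840 / 9.290) = 32.2 × 0.1981 = 6.378 V.

V ≈ 6.38 V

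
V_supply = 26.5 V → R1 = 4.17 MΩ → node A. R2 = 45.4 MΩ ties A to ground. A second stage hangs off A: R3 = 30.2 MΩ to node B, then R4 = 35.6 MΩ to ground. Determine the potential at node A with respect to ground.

The second stage (R3 + R4 = 65.80 MΩ) loads node A in parallel with R2.
R2 ‖ (R3+R4) = 26.86 MΩ.
V_A = 26.5 × 26.86/(4.17 + 26.86) = 22.94 V.

V_A ≈ 22.9 V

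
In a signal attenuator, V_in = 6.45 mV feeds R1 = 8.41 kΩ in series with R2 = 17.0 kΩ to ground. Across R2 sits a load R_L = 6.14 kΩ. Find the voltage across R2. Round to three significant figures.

First combine the lower leg with the load: R2 ‖ R_L = 4.511 kΩ.
Now apply the divider: V_out = 6.45 × 0.3491 = 2.252 mV.
(Unloaded it would be 4.32 mV; the load pulls it down.)

V_out ≈ 2.25 mV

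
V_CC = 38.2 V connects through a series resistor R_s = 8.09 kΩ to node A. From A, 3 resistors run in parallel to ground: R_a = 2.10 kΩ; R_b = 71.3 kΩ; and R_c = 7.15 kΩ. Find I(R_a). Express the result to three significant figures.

I ≈ 2.98 mA

Equivalent of the parallel group: R_p = 1.587 kΩ.
V_A by voltage divider: V_A = 38.2 × 1.587/(8.09 + 1.587) = 6.265 V.
I(R_a) = V_A / R_a = 6.265/2.10 = 2.983 mA.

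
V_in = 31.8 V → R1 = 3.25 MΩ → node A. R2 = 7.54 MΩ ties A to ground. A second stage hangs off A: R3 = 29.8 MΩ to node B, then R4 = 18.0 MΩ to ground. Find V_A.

V_A ≈ 21.2 V

The second stage (R3 + R4 = 47.80 MΩ) loads node A in parallel with R2.
R2 ‖ (R3+R4) = 6.513 MΩ.
V_A = 31.8 × 6.513/(3.25 + 6.513) = 21.21 V.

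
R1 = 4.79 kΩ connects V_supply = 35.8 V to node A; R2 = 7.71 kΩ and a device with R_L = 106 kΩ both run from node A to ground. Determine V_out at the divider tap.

V_out ≈ 21.5 V

First combine the lower leg with the load: R2 ‖ R_L = 7.187 kΩ.
Now apply the divider: V_out = 35.8 × 0.6001 = 21.48 V.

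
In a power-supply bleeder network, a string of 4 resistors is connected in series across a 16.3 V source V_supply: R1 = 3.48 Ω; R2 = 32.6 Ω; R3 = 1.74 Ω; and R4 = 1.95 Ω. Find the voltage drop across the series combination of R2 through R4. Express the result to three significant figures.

ΣR = 3.48 + 32.6 + 1.74 + 1.95 = 39.77 Ω.
R_{R2..R4} = 32.6 + 1.74 + 1.95 = 36.29 Ω.
V = V_supply · R/ΣR = 16.3 × 0.9125 = 14.87 V.

V ≈ 14.9 V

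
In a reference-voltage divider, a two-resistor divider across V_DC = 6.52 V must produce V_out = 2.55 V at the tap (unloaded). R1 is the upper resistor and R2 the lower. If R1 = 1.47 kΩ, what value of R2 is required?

V_out/V_DC = R2/(R1+R2) = 0.3911.
So R2 = R1 · V_out/(V_DC − V_out) = 1.47 × 2.55/(6.52 − 2.55) = 1.47 × 0.6423 = 0.9442 kΩ.

R2 ≈ 0.944 kΩ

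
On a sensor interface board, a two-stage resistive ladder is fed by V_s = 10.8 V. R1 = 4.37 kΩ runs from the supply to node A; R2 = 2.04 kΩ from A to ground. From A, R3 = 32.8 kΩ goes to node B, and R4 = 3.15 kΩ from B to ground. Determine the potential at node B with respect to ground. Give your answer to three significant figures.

Looking into the second stage from A: R3 + R4 = 35.95 kΩ appears in parallel with R2.
R2 ‖ (R3+R4) = 1.930 kΩ.
First divider: V_A = V_s · 1.930/(4.37 + 1.930) = 3.309 V.
V_B = V_A × 0.08762 = 0.2900 V.

V_B ≈ 0.290 V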